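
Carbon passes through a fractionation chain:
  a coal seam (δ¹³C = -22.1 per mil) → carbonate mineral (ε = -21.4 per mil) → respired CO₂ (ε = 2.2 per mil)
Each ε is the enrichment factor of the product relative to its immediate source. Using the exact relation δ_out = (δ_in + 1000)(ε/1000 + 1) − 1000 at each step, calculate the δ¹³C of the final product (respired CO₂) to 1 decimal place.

step 1: δ = (-22.10 + 1000)·(-21.4/1000 + 1) − 1000 = -43.03 per mil
step 2: δ = (-43.03 + 1000)·(2.2/1000 + 1) − 1000 = -40.92 per mil

-40.9 per mil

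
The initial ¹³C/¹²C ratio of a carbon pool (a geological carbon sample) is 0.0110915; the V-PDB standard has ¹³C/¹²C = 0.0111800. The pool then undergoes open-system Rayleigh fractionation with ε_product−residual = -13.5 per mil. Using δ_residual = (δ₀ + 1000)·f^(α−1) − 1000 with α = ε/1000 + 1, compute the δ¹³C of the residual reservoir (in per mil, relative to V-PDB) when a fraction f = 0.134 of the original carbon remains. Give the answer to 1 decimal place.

δ₀ = (0.0110915/0.0111800 − 1)×1000 = (0.992084 − 1)×1000 = -7.916 per mil
α − 1 = ε/1000 = -0.0135
f^(α−1) = 0.134^(-0.0135) = 1.027505
δ_res = (-7.916 + 1000) × 1.027505 − 1000 = 1019.372 − 1000 = 19.37 per mil

19.4 per mil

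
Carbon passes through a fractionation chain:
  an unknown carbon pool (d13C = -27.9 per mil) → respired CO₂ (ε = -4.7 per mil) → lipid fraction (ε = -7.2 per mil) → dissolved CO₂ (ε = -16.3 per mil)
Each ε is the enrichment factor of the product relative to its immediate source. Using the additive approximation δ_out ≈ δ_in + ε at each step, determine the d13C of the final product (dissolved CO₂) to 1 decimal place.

step 1: δ ≈ -27.9 + (-4.7) = -32.6 per mil
step 2: δ ≈ -32.6 + (-7.2) = -39.8 per mil
step 3: δ ≈ -39.8 + (-16.3) = -56.1 per mil

-56.1 per mil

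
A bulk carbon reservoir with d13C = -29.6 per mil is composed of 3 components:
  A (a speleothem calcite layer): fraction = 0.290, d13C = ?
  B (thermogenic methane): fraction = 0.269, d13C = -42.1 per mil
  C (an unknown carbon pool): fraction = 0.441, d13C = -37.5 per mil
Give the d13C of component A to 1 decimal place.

Isotope mass balance: δ_bulk = Σ fᵢ·δᵢ.
-29.6 = 0.290×δ_A + 0.269×(-42.1) + 0.441×(-37.5)
0.290·δ_A = -29.6 − (-27.862) = -1.738
δ_A = -1.738 / 0.290 = -5.99 per mil

-6.0 per mil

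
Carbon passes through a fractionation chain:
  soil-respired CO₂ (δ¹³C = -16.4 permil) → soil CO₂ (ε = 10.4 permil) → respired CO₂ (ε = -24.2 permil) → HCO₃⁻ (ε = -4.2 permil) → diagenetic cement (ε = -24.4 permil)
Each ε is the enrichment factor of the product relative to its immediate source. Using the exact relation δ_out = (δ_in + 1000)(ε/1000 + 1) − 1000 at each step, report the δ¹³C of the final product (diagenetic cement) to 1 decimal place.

step 1: δ = (-16.40 + 1000)·(10.4/1000 + 1) − 1000 = -6.17 permil
step 2: δ = (-6.17 + 1000)·(-24.2/1000 + 1) − 1000 = -30.22 permil
step 3: δ = (-30.22 + 1000)·(-4.2/1000 + 1) − 1000 = -34.29 permil
step 4: δ = (-34.29 + 1000)·(-24.4/1000 + 1) − 1000 = -57.86 permil

-57.9 permil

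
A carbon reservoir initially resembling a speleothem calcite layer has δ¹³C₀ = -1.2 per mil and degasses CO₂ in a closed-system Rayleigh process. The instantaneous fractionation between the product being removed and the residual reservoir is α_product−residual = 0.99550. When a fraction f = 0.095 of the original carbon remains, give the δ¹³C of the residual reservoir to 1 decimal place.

Rayleigh residual: δ_res = (δ₀ + 1000)·f^(α−1) − 1000
α − 1 = -0.00450
f^(α−1) = 0.095^(-0.00450) = 1.010649
δ_res = (-1.2 + 1000) × 1.010649 − 1000 = 1009.436 − 1000 = 9.44 per mil

9.4 per mil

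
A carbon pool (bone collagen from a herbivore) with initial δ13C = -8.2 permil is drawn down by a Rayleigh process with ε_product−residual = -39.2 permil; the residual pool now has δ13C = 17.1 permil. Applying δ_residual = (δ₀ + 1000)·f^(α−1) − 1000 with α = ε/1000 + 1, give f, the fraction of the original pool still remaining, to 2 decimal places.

α − 1 = ε/1000 = -0.0392
(δ_res + 1000)/(δ₀ + 1000) = (17.1 + 1000)/(-8.2 + 1000) = 1017.1/991.8 = 1.025509
f = 1.025509^(1/-0.0392) = exp(ln(1.025509)/-0.0392) = exp(0.02519/-0.0392)
f = exp(-0.6426) = 0.5259

0.53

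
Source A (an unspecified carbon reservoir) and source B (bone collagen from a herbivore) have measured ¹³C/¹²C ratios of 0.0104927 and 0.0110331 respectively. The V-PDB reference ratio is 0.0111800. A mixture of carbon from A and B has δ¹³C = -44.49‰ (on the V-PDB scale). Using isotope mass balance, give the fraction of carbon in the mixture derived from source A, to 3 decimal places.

0.649

δ_A = (0.0104927/0.0111800 − 1)×1000 = (0.938524 − 1)×1000 = -61.476‰
δ_B = (0.0110331/0.0111800 − 1)×1000 = (0.986860 − 1)×1000 = -13.140‰
f_A = (δ_mix − δ_B)/(δ_A − δ_B) = (-44.49 − (-13.140))/(-61.476 − (-13.140))
f_A = -31.350 / -48.336 = 0.6486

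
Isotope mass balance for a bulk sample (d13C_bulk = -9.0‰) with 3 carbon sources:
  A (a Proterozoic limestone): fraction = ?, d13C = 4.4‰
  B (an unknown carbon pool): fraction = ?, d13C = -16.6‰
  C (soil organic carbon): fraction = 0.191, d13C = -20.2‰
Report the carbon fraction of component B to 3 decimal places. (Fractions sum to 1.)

0.414

Let f_B and f_A be the unknown fractions; fractions sum to 1 so f_B + f_A = 0.809.
Mass balance: Σ fᵢ·δᵢ = δ_bulk ⇒ f_B·(-16.6) + f_A·(4.4) = -9.0 − (-3.858) = -5.142
Substitute f_A = 0.809 − f_B:
f_B·(-16.6 − 4.4) = -5.142 − 0.809×(4.4) = -8.701
f_B = -8.701 / -21.0 = 0.4144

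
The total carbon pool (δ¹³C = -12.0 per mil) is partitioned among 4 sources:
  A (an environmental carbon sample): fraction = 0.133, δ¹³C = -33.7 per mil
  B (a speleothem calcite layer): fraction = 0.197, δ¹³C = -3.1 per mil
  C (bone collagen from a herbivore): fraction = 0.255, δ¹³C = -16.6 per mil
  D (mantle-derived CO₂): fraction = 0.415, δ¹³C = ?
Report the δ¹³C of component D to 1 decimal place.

Isotope mass balance: δ_bulk = Σ fᵢ·δᵢ.
-12.0 = 0.133×(-33.7) + 0.197×(-3.1) + 0.255×(-16.6) + 0.415×δ_D
0.415·δ_D = -12.0 − (-9.326) = -2.674
δ_D = -2.674 / 0.415 = -6.44 per mil

-6.4 per mil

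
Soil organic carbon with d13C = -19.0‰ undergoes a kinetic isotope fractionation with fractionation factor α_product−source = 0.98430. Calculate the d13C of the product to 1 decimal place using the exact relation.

-34.4‰

δ_product = (δ_source + 1000)·α − 1000
δ_product = (-19.0 + 1000) × 0.98430 − 1000
δ_product = 965.598 − 1000 = -34.40‰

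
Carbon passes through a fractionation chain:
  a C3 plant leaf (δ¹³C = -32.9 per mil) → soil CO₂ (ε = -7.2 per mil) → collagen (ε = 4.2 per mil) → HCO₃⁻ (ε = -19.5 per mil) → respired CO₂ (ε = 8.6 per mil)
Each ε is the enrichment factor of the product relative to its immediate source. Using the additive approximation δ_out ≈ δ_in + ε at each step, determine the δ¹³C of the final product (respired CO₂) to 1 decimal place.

-46.8 per mil

step 1: δ ≈ -32.9 + (-7.2) = -40.1 per mil
step 2: δ ≈ -40.1 + (4.2) = -35.9 per mil
step 3: δ ≈ -35.9 + (-19.5) = -55.4 per mil
step 4: δ ≈ -55.4 + (8.6) = -46.8 per mil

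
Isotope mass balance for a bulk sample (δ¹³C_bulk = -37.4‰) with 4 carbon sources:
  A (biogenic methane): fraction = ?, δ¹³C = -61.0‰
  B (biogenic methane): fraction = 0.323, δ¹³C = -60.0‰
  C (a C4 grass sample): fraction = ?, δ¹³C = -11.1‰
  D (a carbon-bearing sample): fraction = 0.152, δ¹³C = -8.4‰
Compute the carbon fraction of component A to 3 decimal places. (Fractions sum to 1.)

0.219

Let f_A and f_C be the unknown fractions; fractions sum to 1 so f_A + f_C = 0.525.
Mass balance: Σ fᵢ·δᵢ = δ_bulk ⇒ f_A·(-61.0) + f_C·(-11.1) = -37.4 − (-20.657) = -16.743
Substitute f_C = 0.525 − f_A:
f_A·(-61.0 − -11.1) = -16.743 − 0.525×(-11.1) = -10.916
f_A = -10.916 / -49.9 = 0.2188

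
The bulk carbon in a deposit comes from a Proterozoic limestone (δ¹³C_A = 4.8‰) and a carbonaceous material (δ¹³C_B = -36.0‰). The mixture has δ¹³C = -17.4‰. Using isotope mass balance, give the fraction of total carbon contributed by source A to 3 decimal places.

0.456

δ_mix = f_A·δ_A + (1 − f_A)·δ_B  ⇒  f_A = (δ_mix − δ_B)/(δ_A − δ_B)
f_A = (-17.4 − (-36.0)) / (4.8 − (-36.0))
f_A = 18.6 / 40.8 = 0.4559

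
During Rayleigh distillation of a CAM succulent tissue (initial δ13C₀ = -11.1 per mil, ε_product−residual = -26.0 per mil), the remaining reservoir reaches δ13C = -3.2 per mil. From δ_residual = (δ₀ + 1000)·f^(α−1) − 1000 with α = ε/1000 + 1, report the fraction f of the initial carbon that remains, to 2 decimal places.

0.74

α − 1 = ε/1000 = -0.0260
(δ_res + 1000)/(δ₀ + 1000) = (-3.2 + 1000)/(-11.1 + 1000) = 996.8/988.9 = 1.007989
f = 1.007989^(1/-0.0260) = exp(ln(1.007989)/-0.0260) = exp(0.00796/-0.0260)
f = exp(-0.3060) = 0.7364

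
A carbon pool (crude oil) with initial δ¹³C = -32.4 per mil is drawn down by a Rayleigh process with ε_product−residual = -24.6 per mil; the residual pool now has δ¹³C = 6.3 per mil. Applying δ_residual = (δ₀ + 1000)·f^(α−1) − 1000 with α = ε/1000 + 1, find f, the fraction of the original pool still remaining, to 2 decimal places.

α − 1 = ε/1000 = -0.0246
(δ_res + 1000)/(δ₀ + 1000) = (6.3 + 1000)/(-32.4 + 1000) = 1006.3/967.6 = 1.039996
f = 1.039996^(1/-0.0246) = exp(ln(1.039996)/-0.0246) = exp(0.03922/-0.0246)
f = exp(-1.5942) = 0.2031

0.20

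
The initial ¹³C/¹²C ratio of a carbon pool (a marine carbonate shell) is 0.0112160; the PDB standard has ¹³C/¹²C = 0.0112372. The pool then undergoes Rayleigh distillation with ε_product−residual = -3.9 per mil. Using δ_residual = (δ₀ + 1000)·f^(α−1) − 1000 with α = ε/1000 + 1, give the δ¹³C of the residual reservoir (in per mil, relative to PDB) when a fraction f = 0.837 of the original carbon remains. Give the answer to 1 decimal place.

δ₀ = (0.0112160/0.0112372 − 1)×1000 = (0.998113 − 1)×1000 = -1.887 per mil
α − 1 = ε/1000 = -0.0039
f^(α−1) = 0.837^(-0.0039) = 1.000694
δ_res = (-1.887 + 1000) × 1.000694 − 1000 = 998.806 − 1000 = -1.19 per mil

-1.2 per mil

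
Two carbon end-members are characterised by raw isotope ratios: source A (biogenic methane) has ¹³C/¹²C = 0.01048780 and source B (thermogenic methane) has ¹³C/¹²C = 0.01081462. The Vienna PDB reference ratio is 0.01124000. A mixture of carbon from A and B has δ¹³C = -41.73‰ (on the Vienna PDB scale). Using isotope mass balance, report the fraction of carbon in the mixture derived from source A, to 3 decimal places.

0.134

δ_A = (0.01048780/0.01124000 − 1)×1000 = (0.933078 − 1)×1000 = -66.922‰
δ_B = (0.01081462/0.01124000 − 1)×1000 = (0.962155 − 1)×1000 = -37.845‰
f_A = (δ_mix − δ_B)/(δ_A − δ_B) = (-41.73 − (-37.845))/(-66.922 − (-37.845))
f_A = -3.885 / -29.077 = 0.1336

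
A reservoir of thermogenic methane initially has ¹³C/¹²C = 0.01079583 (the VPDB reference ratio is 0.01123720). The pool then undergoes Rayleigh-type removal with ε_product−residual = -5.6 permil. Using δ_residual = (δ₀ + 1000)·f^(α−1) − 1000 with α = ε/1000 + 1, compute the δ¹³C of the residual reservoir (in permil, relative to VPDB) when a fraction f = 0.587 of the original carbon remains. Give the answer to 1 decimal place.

-36.4 permil

δ₀ = (0.01079583/0.01123720 − 1)×1000 = (0.960722 − 1)×1000 = -39.278 permil
α − 1 = ε/1000 = -0.0056
f^(α−1) = 0.587^(-0.0056) = 1.002988
δ_res = (-39.278 + 1000) × 1.002988 − 1000 = 963.593 − 1000 = -36.41 permil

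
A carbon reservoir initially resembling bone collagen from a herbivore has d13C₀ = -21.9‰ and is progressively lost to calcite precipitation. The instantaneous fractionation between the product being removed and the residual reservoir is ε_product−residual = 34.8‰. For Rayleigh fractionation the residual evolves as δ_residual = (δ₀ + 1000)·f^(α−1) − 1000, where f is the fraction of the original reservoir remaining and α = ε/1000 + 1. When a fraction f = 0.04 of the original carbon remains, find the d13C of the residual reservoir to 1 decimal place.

-125.6‰

Rayleigh residual: δ_res = (δ₀ + 1000)·f^(α−1) − 1000
α = ε/1000 + 1 = 1.03480, so α − 1 = 0.03480
f^(α−1) = 0.04^(0.03480) = 0.894029
δ_res = (-21.9 + 1000) × 0.894029 − 1000 = 874.450 − 1000 = -125.55‰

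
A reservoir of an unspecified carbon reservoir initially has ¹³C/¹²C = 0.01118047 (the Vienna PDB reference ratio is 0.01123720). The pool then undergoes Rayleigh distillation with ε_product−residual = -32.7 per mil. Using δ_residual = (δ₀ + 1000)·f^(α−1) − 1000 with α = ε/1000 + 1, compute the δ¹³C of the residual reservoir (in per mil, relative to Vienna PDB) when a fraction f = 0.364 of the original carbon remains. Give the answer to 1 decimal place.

δ₀ = (0.01118047/0.01123720 − 1)×1000 = (0.994952 − 1)×1000 = -5.048 per mil
α − 1 = ε/1000 = -0.0327
f^(α−1) = 0.364^(-0.0327) = 1.033599
δ_res = (-5.048 + 1000) × 1.033599 − 1000 = 1028.381 − 1000 = 28.38 per mil

28.4 per mil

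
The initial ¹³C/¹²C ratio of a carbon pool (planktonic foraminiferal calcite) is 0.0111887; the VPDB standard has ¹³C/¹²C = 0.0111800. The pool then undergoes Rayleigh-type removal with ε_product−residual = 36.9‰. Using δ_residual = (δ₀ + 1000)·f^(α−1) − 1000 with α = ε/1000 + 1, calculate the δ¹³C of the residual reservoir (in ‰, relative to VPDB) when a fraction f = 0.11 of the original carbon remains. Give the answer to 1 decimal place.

-77.5‰

δ₀ = (0.0111887/0.0111800 − 1)×1000 = (1.000778 − 1)×1000 = 0.778‰
α − 1 = ε/1000 = 0.0369
f^(α−1) = 0.11^(0.0369) = 0.921780
δ_res = (0.778 + 1000) × 0.921780 − 1000 = 922.498 − 1000 = -77.50‰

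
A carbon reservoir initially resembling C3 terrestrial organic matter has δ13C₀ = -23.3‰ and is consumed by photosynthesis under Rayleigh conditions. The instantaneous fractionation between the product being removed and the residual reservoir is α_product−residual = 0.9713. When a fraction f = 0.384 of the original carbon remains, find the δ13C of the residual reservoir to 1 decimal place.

3.9‰

Rayleigh residual: δ_res = (δ₀ + 1000)·f^(α−1) − 1000
α − 1 = -0.02870
f^(α−1) = 0.384^(-0.02870) = 1.027850
δ_res = (-23.3 + 1000) × 1.027850 − 1000 = 1003.901 − 1000 = 3.90‰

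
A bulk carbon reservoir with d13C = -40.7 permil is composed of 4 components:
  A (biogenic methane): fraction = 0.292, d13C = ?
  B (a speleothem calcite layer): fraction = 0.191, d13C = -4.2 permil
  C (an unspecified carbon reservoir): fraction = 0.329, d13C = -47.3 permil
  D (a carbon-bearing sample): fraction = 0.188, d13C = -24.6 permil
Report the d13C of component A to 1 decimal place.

-67.5 permil

Isotope mass balance: δ_bulk = Σ fᵢ·δᵢ.
-40.7 = 0.292×δ_A + 0.191×(-4.2) + 0.329×(-47.3) + 0.188×(-24.6)
0.292·δ_A = -40.7 − (-20.989) = -19.711
δ_A = -19.711 / 0.292 = -67.50 permil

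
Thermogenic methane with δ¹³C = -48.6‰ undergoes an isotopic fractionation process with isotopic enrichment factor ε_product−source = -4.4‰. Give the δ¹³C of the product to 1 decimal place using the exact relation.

-52.8‰

To first order, δ_product ≈ δ_source + ε = -53.0‰.
Exactly, δ_product = (δ_source + 1000)·(ε/1000 + 1) − 1000.
δ_product = (-48.6 + 1000) × (-4.4/1000 + 1) − 1000
δ_product = -52.79‰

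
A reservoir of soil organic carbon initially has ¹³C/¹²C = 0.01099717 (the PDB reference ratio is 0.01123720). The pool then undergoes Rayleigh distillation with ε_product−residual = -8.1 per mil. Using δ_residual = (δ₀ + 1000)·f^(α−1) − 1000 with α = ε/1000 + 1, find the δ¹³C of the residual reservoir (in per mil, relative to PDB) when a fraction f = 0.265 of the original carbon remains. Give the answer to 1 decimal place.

-10.8 per mil

δ₀ = (0.01099717/0.01123720 − 1)×1000 = (0.978640 − 1)×1000 = -21.360 per mil
α − 1 = ε/1000 = -0.0081
f^(α−1) = 0.265^(-0.0081) = 1.010815
δ_res = (-21.360 + 1000) × 1.010815 − 1000 = 989.224 − 1000 = -10.78 per mil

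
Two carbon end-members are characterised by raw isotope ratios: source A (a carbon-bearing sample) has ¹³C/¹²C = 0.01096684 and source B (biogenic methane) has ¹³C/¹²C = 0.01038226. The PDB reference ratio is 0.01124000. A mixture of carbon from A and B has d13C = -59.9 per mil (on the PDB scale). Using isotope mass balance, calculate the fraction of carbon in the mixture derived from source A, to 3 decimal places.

0.316

δ_A = (0.01096684/0.01124000 − 1)×1000 = (0.975698 − 1)×1000 = -24.302 per mil
δ_B = (0.01038226/0.01124000 − 1)×1000 = (0.923689 − 1)×1000 = -76.311 per mil
f_A = (δ_mix − δ_B)/(δ_A − δ_B) = (-59.9 − (-76.311))/(-24.302 − (-76.311))
f_A = 16.411 / 52.009 = 0.3155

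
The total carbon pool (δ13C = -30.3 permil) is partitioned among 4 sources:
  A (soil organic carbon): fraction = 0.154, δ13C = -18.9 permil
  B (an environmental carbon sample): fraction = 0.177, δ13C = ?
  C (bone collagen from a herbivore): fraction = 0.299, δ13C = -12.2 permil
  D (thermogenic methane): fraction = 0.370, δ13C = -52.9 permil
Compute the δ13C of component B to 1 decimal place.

-23.6 permil

Isotope mass balance: δ_bulk = Σ fᵢ·δᵢ.
-30.3 = 0.154×(-18.9) + 0.177×δ_B + 0.299×(-12.2) + 0.370×(-52.9)
0.177·δ_B = -30.3 − (-26.131) = -4.169
δ_B = -4.169 / 0.177 = -23.55 permil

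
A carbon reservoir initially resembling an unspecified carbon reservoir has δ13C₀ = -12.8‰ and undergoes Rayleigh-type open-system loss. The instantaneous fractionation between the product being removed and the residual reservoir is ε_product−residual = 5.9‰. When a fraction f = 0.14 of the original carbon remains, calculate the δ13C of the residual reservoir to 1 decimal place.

-24.2‰

Rayleigh residual: δ_res = (δ₀ + 1000)·f^(α−1) − 1000
α = ε/1000 + 1 = 1.00590, so α − 1 = 0.00590
f^(α−1) = 0.14^(0.00590) = 0.988467
δ_res = (-12.8 + 1000) × 0.988467 − 1000 = 975.815 − 1000 = -24.19‰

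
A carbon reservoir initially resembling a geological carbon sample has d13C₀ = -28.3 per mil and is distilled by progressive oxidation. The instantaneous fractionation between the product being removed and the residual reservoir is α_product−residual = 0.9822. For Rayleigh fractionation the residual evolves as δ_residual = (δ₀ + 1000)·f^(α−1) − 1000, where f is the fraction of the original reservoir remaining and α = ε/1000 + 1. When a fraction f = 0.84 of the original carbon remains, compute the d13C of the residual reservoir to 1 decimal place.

Rayleigh residual: δ_res = (δ₀ + 1000)·f^(α−1) − 1000
α − 1 = -0.01780
f^(α−1) = 0.84^(-0.01780) = 1.003108
δ_res = (-28.3 + 1000) × 1.003108 − 1000 = 974.720 − 1000 = -25.28 per mil

-25.3 per mil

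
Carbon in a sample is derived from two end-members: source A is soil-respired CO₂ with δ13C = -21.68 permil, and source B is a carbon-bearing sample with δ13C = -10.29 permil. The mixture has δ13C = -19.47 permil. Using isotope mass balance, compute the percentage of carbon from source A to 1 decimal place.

80.6%

δ_mix = f_A·δ_A + (1 − f_A)·δ_B  ⇒  f_A = (δ_mix − δ_B)/(δ_A − δ_B)
f_A = (-19.47 − (-10.29)) / (-21.68 − (-10.29))
f_A = -9.18 / -11.39 = 0.8060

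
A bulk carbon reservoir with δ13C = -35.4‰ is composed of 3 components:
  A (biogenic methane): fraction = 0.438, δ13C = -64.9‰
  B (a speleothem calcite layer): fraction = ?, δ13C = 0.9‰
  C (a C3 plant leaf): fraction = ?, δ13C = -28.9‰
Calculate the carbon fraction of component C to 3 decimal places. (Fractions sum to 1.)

0.251

Let f_C and f_B be the unknown fractions; fractions sum to 1 so f_C + f_B = 0.562.
Mass balance: Σ fᵢ·δᵢ = δ_bulk ⇒ f_C·(-28.9) + f_B·(0.9) = -35.4 − (-28.426) = -6.974
Substitute f_B = 0.562 − f_C:
f_C·(-28.9 − 0.9) = -6.974 − 0.562×(0.9) = -7.480
f_C = -7.480 / -29.8 = 0.2510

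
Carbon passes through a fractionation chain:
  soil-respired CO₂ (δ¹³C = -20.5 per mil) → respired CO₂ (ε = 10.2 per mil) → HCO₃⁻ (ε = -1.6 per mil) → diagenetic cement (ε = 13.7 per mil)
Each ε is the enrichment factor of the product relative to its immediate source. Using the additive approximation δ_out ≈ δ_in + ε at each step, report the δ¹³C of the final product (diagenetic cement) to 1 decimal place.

1.8 per mil

step 1: δ ≈ -20.5 + (10.2) = -10.3 per mil
step 2: δ ≈ -10.3 + (-1.6) = -11.9 per mil
step 3: δ ≈ -11.9 + (13.7) = 1.8 per mil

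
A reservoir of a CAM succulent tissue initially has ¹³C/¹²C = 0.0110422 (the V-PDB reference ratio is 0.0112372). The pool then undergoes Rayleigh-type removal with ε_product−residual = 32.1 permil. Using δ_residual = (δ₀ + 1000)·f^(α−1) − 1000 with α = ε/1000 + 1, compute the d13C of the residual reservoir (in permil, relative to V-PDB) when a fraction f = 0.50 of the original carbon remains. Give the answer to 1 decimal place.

-39.0 permil

δ₀ = (0.0110422/0.0112372 − 1)×1000 = (0.982647 − 1)×1000 = -17.353 permil
α − 1 = ε/1000 = 0.0321
f^(α−1) = 0.50^(0.0321) = 0.977996
δ_res = (-17.353 + 1000) × 0.977996 − 1000 = 961.024 − 1000 = -38.98 permil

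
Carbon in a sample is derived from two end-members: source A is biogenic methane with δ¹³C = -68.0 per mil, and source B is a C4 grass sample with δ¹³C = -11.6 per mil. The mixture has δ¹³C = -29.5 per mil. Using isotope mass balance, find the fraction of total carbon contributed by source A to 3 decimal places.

δ_mix = f_A·δ_A + (1 − f_A)·δ_B  ⇒  f_A = (δ_mix − δ_B)/(δ_A − δ_B)
f_A = (-29.5 − (-11.6)) / (-68.0 − (-11.6))
f_A = -17.9 / -56.4 = 0.3174

0.317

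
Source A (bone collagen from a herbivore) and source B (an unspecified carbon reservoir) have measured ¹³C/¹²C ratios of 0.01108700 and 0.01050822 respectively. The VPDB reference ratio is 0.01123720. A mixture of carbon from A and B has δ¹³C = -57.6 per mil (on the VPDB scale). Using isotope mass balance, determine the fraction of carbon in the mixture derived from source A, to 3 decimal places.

0.141

δ_A = (0.01108700/0.01123720 − 1)×1000 = (0.986634 − 1)×1000 = -13.366 per mil
δ_B = (0.01050822/0.01123720 − 1)×1000 = (0.935128 − 1)×1000 = -64.872 per mil
f_A = (δ_mix − δ_B)/(δ_A − δ_B) = (-57.6 − (-64.872))/(-13.366 − (-64.872))
f_A = 7.272 / 51.506 = 0.1412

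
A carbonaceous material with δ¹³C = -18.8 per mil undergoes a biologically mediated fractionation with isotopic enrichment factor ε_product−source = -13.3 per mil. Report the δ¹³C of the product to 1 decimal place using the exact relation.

Exactly, δ_product = (δ_source + 1000)·(ε/1000 + 1) − 1000.
δ_product = (-18.8 + 1000) × (-13.3/1000 + 1) − 1000
δ_product = -31.85 per mil

-31.8 per mil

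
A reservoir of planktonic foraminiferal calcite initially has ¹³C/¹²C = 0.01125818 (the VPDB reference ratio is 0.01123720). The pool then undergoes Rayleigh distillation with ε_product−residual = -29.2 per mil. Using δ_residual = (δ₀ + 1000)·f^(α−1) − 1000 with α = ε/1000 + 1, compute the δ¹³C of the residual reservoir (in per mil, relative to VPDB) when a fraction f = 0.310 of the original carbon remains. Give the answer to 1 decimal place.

δ₀ = (0.01125818/0.01123720 − 1)×1000 = (1.001867 − 1)×1000 = 1.867 per mil
α − 1 = ε/1000 = -0.0292
f^(α−1) = 0.310^(-0.0292) = 1.034790
δ_res = (1.867 + 1000) × 1.034790 − 1000 = 1036.722 − 1000 = 36.72 per mil

36.7 per mil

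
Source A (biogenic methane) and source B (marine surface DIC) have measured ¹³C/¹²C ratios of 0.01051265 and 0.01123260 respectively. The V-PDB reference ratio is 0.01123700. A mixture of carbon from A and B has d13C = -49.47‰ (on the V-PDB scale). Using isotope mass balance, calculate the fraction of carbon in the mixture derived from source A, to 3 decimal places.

0.766

δ_A = (0.01051265/0.01123700 − 1)×1000 = (0.935539 − 1)×1000 = -64.461‰
δ_B = (0.01123260/0.01123700 − 1)×1000 = (0.999608 − 1)×1000 = -0.392‰
f_A = (δ_mix − δ_B)/(δ_A − δ_B) = (-49.47 − (-0.392))/(-64.461 − (-0.392))
f_A = -49.078 / -64.070 = 0.7660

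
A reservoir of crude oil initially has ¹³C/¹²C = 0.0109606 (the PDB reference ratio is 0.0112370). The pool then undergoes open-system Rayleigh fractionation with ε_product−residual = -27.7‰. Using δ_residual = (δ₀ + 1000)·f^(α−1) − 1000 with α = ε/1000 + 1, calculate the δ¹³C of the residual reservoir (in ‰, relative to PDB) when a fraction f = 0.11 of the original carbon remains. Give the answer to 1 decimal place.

δ₀ = (0.0109606/0.0112370 − 1)×1000 = (0.975403 − 1)×1000 = -24.597‰
α − 1 = ε/1000 = -0.0277
f^(α−1) = 0.11^(-0.0277) = 1.063049
δ_res = (-24.597 + 1000) × 1.063049 − 1000 = 1036.901 − 1000 = 36.90‰

36.9‰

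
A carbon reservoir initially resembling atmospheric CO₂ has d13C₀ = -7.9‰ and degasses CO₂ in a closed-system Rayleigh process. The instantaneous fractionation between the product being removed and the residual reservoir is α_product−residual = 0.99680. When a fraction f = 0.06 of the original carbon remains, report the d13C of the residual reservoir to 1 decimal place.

1.1‰

Rayleigh residual: δ_res = (δ₀ + 1000)·f^(α−1) − 1000
α − 1 = -0.00320
f^(α−1) = 0.06^(-0.00320) = 1.009044
δ_res = (-7.9 + 1000) × 1.009044 − 1000 = 1001.072 − 1000 = 1.07‰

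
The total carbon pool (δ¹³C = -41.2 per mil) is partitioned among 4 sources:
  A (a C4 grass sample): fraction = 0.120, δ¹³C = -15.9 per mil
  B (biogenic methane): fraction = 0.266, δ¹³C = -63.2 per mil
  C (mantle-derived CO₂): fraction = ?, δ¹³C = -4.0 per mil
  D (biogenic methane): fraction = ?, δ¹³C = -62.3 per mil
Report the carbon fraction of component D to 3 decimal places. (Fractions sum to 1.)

Let f_D and f_C be the unknown fractions; fractions sum to 1 so f_D + f_C = 0.614.
Mass balance: Σ fᵢ·δᵢ = δ_bulk ⇒ f_D·(-62.3) + f_C·(-4.0) = -41.2 − (-18.719) = -22.481
Substitute f_C = 0.614 − f_D:
f_D·(-62.3 − -4.0) = -22.481 − 0.614×(-4.0) = -20.025
f_D = -20.025 / -58.3 = 0.3435

0.343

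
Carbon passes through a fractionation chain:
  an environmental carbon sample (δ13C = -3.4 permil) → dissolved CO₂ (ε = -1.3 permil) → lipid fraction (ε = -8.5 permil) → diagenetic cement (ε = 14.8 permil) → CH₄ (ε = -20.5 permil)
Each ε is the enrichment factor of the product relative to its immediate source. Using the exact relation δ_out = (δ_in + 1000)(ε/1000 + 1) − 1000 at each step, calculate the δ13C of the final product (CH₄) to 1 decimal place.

-19.1 permil

step 1: δ = (-3.40 + 1000)·(-1.3/1000 + 1) − 1000 = -4.70 permil
step 2: δ = (-4.70 + 1000)·(-8.5/1000 + 1) − 1000 = -13.16 permil
step 3: δ = (-13.16 + 1000)·(14.8/1000 + 1) − 1000 = 1.45 permil
step 4: δ = (1.45 + 1000)·(-20.5/1000 + 1) − 1000 = -19.08 permil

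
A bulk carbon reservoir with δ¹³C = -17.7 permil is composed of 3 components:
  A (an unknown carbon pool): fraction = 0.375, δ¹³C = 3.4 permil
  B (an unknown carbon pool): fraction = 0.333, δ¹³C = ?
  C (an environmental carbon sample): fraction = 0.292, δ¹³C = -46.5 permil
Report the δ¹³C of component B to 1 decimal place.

Isotope mass balance: δ_bulk = Σ fᵢ·δᵢ.
-17.7 = 0.375×(3.4) + 0.333×δ_B + 0.292×(-46.5)
0.333·δ_B = -17.7 − (-12.303) = -5.397
δ_B = -5.397 / 0.333 = -16.21 permil

-16.2 permil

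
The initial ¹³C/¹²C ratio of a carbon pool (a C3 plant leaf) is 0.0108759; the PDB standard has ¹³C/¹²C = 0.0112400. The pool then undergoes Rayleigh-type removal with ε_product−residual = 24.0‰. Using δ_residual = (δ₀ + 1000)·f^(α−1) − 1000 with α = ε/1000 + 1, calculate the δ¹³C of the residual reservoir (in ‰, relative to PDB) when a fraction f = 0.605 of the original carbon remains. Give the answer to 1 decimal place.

δ₀ = (0.0108759/0.0112400 − 1)×1000 = (0.967607 − 1)×1000 = -32.393‰
α − 1 = ε/1000 = 0.0240
f^(α−1) = 0.605^(0.0240) = 0.988012
δ_res = (-32.393 + 1000) × 0.988012 − 1000 = 956.007 − 1000 = -43.99‰

-44.0‰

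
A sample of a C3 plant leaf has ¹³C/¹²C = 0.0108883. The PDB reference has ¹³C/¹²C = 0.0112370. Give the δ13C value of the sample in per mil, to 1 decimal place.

δ13C = (R_sample / R_standard − 1) × 1000
R_sample / R_standard = 0.0108883 / 0.0112370 = 0.968969
δ13C = (0.968969 − 1) × 1000 = -31.03 per mil

-31.0 per mil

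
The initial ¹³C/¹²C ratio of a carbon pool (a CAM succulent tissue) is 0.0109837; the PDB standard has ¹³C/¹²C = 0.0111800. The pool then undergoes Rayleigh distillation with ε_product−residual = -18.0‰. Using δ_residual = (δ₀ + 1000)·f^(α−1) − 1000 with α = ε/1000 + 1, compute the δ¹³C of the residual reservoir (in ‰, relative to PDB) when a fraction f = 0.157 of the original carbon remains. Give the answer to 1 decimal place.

δ₀ = (0.0109837/0.0111800 − 1)×1000 = (0.982442 − 1)×1000 = -17.558‰
α − 1 = ε/1000 = -0.0180
f^(α−1) = 0.157^(-0.0180) = 1.033889
δ_res = (-17.558 + 1000) × 1.033889 − 1000 = 1015.736 − 1000 = 15.74‰

15.7‰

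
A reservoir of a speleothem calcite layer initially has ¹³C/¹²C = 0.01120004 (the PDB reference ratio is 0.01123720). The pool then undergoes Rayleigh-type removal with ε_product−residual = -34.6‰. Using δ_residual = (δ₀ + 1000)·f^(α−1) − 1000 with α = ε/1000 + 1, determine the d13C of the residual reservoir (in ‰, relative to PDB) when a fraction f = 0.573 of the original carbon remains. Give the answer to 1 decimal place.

δ₀ = (0.01120004/0.01123720 − 1)×1000 = (0.996693 − 1)×1000 = -3.307‰
α − 1 = ε/1000 = -0.0346
f^(α−1) = 0.573^(-0.0346) = 1.019455
δ_res = (-3.307 + 1000) × 1.019455 − 1000 = 1016.083 − 1000 = 16.08‰

16.1‰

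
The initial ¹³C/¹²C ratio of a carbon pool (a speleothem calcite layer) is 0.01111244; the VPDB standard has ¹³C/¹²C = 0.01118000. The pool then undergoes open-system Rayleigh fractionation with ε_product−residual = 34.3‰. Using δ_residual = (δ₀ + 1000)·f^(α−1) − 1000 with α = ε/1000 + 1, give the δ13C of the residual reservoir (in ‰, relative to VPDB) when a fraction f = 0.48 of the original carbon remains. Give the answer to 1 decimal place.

-30.8‰

δ₀ = (0.01111244/0.01118000 − 1)×1000 = (0.993957 − 1)×1000 = -6.043‰
α − 1 = ε/1000 = 0.0343
f^(α−1) = 0.48^(0.0343) = 0.975139
δ_res = (-6.043 + 1000) × 0.975139 − 1000 = 969.246 − 1000 = -30.75‰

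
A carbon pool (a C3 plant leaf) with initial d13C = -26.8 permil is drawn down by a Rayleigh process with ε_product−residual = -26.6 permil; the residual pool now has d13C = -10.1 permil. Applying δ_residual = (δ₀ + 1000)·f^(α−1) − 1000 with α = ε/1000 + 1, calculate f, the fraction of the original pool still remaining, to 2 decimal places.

α − 1 = ε/1000 = -0.0266
(δ_res + 1000)/(δ₀ + 1000) = (-10.1 + 1000)/(-26.8 + 1000) = 989.9/973.2 = 1.017160
f = 1.017160^(1/-0.0266) = exp(ln(1.017160)/-0.0266) = exp(0.01701/-0.0266)
f = exp(-0.6396) = 0.5275

0.53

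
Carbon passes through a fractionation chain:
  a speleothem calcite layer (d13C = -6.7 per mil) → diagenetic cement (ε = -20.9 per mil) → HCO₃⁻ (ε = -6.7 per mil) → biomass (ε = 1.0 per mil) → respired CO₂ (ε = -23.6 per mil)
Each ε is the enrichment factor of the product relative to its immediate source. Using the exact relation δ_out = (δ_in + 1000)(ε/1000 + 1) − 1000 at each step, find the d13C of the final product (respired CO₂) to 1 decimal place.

-55.8 per mil

step 1: δ = (-6.70 + 1000)·(-20.9/1000 + 1) − 1000 = -27.46 per mil
step 2: δ = (-27.46 + 1000)·(-6.7/1000 + 1) − 1000 = -33.98 per mil
step 3: δ = (-33.98 + 1000)·(1.0/1000 + 1) − 1000 = -33.01 per mil
step 4: δ = (-33.01 + 1000)·(-23.6/1000 + 1) − 1000 = -55.83 per mil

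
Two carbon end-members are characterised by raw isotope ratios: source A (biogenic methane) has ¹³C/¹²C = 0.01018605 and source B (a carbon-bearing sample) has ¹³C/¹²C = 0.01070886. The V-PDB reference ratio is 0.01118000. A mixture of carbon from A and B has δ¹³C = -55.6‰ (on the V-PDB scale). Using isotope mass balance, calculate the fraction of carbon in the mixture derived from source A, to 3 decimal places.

δ_A = (0.01018605/0.01118000 − 1)×1000 = (0.911096 − 1)×1000 = -88.904‰
δ_B = (0.01070886/0.01118000 − 1)×1000 = (0.957859 − 1)×1000 = -42.141‰
f_A = (δ_mix − δ_B)/(δ_A − δ_B) = (-55.6 − (-42.141))/(-88.904 − (-42.141))
f_A = -13.459 / -46.763 = 0.2878

0.288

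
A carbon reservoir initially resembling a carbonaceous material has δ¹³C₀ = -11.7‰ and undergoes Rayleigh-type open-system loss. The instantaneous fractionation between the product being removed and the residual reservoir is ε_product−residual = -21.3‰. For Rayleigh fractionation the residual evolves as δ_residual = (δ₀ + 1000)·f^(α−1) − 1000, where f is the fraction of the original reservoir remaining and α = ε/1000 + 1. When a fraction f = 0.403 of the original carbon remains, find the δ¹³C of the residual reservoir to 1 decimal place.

Rayleigh residual: δ_res = (δ₀ + 1000)·f^(α−1) − 1000
α = ε/1000 + 1 = 0.97870, so α − 1 = -0.02130
f^(α−1) = 0.403^(-0.02130) = 1.019546
δ_res = (-11.7 + 1000) × 1.019546 − 1000 = 1007.618 − 1000 = 7.62‰

7.6‰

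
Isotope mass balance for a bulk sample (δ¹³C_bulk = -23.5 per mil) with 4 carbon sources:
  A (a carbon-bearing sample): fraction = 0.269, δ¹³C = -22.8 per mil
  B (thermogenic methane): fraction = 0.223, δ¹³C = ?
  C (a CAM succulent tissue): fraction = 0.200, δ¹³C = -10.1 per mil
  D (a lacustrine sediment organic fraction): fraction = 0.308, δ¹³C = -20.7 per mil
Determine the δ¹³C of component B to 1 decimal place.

Isotope mass balance: δ_bulk = Σ fᵢ·δᵢ.
-23.5 = 0.269×(-22.8) + 0.223×δ_B + 0.200×(-10.1) + 0.308×(-20.7)
0.223·δ_B = -23.5 − (-14.529) = -8.971
δ_B = -8.971 / 0.223 = -40.23 per mil

-40.2 per mil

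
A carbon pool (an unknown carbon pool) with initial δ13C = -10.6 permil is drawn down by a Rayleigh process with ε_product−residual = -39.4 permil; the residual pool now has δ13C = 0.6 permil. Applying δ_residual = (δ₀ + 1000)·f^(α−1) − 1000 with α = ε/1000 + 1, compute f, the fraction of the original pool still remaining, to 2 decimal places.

α − 1 = ε/1000 = -0.0394
(δ_res + 1000)/(δ₀ + 1000) = (0.6 + 1000)/(-10.6 + 1000) = 1000.6/989.4 = 1.011320
f = 1.011320^(1/-0.0394) = exp(ln(1.011320)/-0.0394) = exp(0.01126/-0.0394)
f = exp(-0.2857) = 0.7515

0.75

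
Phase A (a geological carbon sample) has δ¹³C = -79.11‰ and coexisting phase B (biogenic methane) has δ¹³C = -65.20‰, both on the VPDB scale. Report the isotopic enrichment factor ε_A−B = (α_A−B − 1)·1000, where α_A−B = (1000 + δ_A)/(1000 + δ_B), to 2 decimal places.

α_A−B = (1000 + -79.11) / (1000 + -65.20) = 920.89 / 934.80 = 0.985120
ε_A−B = (0.985120 − 1) × 1000 = -14.880‰
(The approximation ε ≈ δ_A − δ_B would give -13.91‰.)

-14.88‰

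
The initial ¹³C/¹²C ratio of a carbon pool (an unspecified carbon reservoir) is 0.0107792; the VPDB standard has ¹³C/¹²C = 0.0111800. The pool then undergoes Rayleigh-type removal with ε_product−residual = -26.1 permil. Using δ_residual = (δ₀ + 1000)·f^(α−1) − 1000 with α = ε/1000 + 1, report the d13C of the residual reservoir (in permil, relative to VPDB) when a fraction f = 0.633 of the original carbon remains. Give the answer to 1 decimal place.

-24.3 permil

δ₀ = (0.0107792/0.0111800 − 1)×1000 = (0.964150 − 1)×1000 = -35.850 permil
α − 1 = ε/1000 = -0.0261
f^(α−1) = 0.633^(-0.0261) = 1.012007
δ_res = (-35.850 + 1000) × 1.012007 − 1000 = 975.726 − 1000 = -24.27 permil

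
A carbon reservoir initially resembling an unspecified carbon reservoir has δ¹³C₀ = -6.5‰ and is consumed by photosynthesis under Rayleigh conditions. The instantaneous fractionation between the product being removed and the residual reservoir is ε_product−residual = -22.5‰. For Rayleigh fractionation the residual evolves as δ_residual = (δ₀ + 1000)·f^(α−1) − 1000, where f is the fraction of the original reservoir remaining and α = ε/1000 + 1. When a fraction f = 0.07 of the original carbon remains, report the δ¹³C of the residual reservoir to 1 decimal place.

Rayleigh residual: δ_res = (δ₀ + 1000)·f^(α−1) − 1000
α = ε/1000 + 1 = 0.97750, so α − 1 = -0.02250
f^(α−1) = 0.07^(-0.02250) = 1.061660
δ_res = (-6.5 + 1000) × 1.061660 − 1000 = 1054.759 − 1000 = 54.76‰

54.8‰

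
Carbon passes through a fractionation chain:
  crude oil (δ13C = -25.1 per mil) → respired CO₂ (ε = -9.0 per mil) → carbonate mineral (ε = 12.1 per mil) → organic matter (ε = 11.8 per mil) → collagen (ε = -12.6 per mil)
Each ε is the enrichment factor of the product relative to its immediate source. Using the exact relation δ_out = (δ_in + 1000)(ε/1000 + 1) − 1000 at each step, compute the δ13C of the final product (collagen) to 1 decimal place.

step 1: δ = (-25.10 + 1000)·(-9.0/1000 + 1) − 1000 = -33.87 per mil
step 2: δ = (-33.87 + 1000)·(12.1/1000 + 1) − 1000 = -22.18 per mil
step 3: δ = (-22.18 + 1000)·(11.8/1000 + 1) − 1000 = -10.65 per mil
step 4: δ = (-10.65 + 1000)·(-12.6/1000 + 1) − 1000 = -23.11 per mil

-23.1 per mil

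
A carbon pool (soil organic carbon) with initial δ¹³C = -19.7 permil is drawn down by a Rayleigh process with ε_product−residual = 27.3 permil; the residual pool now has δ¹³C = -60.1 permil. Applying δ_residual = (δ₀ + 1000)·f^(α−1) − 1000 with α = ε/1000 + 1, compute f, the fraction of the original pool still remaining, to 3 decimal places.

0.214

α − 1 = ε/1000 = 0.0273
(δ_res + 1000)/(δ₀ + 1000) = (-60.1 + 1000)/(-19.7 + 1000) = 939.9/980.3 = 0.958788
f = 0.958788^(1/0.0273) = exp(ln(0.958788)/0.0273) = exp(-0.04209/0.0273)
f = exp(-1.5416) = 0.2140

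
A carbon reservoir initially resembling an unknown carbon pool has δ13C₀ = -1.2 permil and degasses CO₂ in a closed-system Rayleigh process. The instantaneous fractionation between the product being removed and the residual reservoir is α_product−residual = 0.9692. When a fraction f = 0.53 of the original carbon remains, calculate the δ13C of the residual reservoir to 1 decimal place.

Rayleigh residual: δ_res = (δ₀ + 1000)·f^(α−1) − 1000
α − 1 = -0.03080
f^(α−1) = 0.53^(-0.03080) = 1.019747
δ_res = (-1.2 + 1000) × 1.019747 − 1000 = 1018.523 − 1000 = 18.52 permil

18.5 permil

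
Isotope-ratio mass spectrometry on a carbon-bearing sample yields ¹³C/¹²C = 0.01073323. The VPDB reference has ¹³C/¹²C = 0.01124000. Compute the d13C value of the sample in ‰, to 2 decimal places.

d13C = (R_sample / R_standard − 1) × 1000
R_sample / R_standard = 0.01073323 / 0.01124000 = 0.954914
d13C = (0.954914 − 1) × 1000 = -45.086‰

-45.09‰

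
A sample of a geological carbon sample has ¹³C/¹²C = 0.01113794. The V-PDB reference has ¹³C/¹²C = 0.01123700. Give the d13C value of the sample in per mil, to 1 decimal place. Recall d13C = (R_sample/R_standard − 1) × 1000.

-8.8 per mil

d13C = (R_sample / R_standard − 1) × 1000
R_sample / R_standard = 0.01113794 / 0.01123700 = 0.991184
d13C = (0.991184 − 1) × 1000 = -8.82 per mil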